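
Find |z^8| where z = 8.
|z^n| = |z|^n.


|z| = sqrt(64+0) = sqrt(64) = 8
|z^8| = |z|^8 = 8^8 = 16777216

|z^8| = 16777216


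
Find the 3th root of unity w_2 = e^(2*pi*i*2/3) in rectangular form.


Angle = 360*2/3 = 240°
a = cos(240°) = -0.5000
b = sin(240°) = -0.8660

-0.5000 - 0.8660i


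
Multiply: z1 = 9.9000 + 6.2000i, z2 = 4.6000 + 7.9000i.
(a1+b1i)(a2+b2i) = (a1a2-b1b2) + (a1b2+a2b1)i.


Real = 9.9*4.6 - 6.2*7.9 = 45.54 - 48.98 = -3.44
Imag = 9.9*7.9 + 4.6*6.2 = 78.21 + 28.52 = 106.73

-3.4400 + 106.7300i


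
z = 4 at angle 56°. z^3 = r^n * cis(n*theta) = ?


r^3 = 4^3 = 64
n*theta = 3*56° = 168° = 168° (mod 360)
a = 64*cos(168°) = -62.6014
b = 64*sin(168°) = 13.3063

64 cis(168°) = -62.6014 + 13.3063i


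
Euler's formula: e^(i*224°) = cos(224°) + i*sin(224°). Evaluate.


cos(224°) = -0.7193
sin(224°) = -0.6947

e^(i*224°) = -0.7193 - 0.6947i


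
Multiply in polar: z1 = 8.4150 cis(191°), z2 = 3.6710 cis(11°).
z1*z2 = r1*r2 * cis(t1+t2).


r = 8.4150 * 3.6710 = 30.8915
theta = 191° + 11° = 202° = 202° (mod 360)

30.8915 cis(202°)


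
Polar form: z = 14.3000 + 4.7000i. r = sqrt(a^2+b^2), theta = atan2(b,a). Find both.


r = sqrt(204.49+22.09) = sqrt(226.58) = 15.0526
theta = atan2(4.7, 14.3) = 18.1942 degrees

r = 15.0526, theta = 18.1942 degrees


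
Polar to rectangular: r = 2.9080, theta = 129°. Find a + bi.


a = 2.9080*cos(129°) = 2.9080*(-0.62932) = -1.8301
b = 2.9080*sin(129°) = 2.9080*0.777146 = 2.2599

-1.8301 + 2.2599i


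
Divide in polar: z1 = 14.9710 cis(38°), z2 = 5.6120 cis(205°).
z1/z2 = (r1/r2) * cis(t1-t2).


r = 14.9710 / 5.6120 = 2.6677
theta = 38° - 205° = -167° = 193° (mod 360)

2.6677 cis(193°)


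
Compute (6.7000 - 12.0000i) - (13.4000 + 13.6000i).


Real: 6.7 - 13.4 = -6.7
Imag: -12 - 13.6 = -25.6

-6.7000 - 25.6000i


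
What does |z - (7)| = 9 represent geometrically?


|z - z0| = r is a circle with center z0 and radius r.
Center = (7, 0), radius = 9

Circle with center (7, 0) and radius 9


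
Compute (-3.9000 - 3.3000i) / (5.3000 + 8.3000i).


Conjugate of z2 = 5.3000 - 8.3000i
Numerator: (-3.9000 - 3.3000i)(5.3000 - 8.3000i) = -48.0600 + 14.8800i
Denominator: 5.3^2 + 8.3^2 = 96.98
Result = (-48.0600 + 14.8800i)/96.98

-0.4956 + 0.1534i


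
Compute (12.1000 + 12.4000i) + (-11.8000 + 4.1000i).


Real: 12.1 - 11.8 = 0.3
Imag: 12.4 + 4.1 = 16.5

0.3000 + 16.5000i


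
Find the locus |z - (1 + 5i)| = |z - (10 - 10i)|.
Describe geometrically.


Equal distances means the locus is the perpendicular bisector of z1 and z2.
Midpoint = ((1+10)/2, (5+(-10))/2) = (5.5000, -2.5000)

Perpendicular bisector through (5.5000, -2.5000)


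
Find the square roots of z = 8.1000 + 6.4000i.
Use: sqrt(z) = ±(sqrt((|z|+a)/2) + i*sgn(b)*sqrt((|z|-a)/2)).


|z| = sqrt(65.61+40.96) = 10.3233
sqrt((|z|+a)/2) = sqrt((10.3233+8.1)/2) = sqrt(9.2116) = 3.0351
sqrt((|z|-a)/2) = sqrt((10.3233-8.1)/2) = sqrt(1.1116) = 1.0543

±(3.0351 + 1.0543i) i.e. 3.0351 + 1.0543i and -3.0351 - 1.0543i


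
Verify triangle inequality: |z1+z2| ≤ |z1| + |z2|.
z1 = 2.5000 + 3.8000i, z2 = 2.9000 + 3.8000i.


|z1| = sqrt(2.5^2 + 3.8^2) = sqrt(20.69) = 4.5486
|z2| = sqrt(2.9^2 + 3.8^2) = sqrt(22.85) = 4.7802
z1+z2 = 5.4000 + 7.6000i
|z1+z2| = sqrt(86.92) = 9.3231
|z1|+|z2| = 4.5486 + 4.7802 = 9.3288

|z1+z2| = 9.3231 ≤ |z1|+|z2| = 9.3288 (verified)


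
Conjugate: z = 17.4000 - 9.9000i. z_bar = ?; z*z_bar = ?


z_bar = 17.4000 + 9.9000i
z*z_bar = 17.4^2 + (-9.9)^2 = 302.76 + 98.01 = 400.77

z_bar = 17.4000 + 9.9000i, z*z_bar = 400.77


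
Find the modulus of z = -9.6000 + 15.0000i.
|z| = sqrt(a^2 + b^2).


|z| = sqrt((-9.6)^2 + 15^2) = sqrt(92.16 + 225) = sqrt(317.16) = 17.8090

|z| = 17.8090


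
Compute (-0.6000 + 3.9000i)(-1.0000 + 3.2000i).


Real = -0.6*(-1) - 3.9*3.2 = 0.6 - 12.48 = -11.88
Imag = -0.6*3.2 - (1)*3.9 = -1.92 - (3.9) = -5.82

-11.8800 - 5.8200i


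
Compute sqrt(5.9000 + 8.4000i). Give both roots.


|z| = sqrt(34.81+70.56) = 10.2650
sqrt((|z|+a)/2) = sqrt((10.2650+5.9)/2) = sqrt(8.0825) = 2.8430
sqrt((|z|-a)/2) = sqrt((10.2650-5.9)/2) = sqrt(2.1825) = 1.4773

±(2.8430 + 1.4773i) i.e. 2.8430 + 1.4773i and -2.8430 - 1.4773i


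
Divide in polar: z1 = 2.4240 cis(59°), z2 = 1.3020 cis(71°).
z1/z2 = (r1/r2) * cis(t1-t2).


r = 2.4240 / 1.3020 = 1.8618
theta = 59° - 71° = -12° = 348° (mod 360)

1.8618 cis(348°)


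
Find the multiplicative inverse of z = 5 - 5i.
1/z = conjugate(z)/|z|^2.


|z|^2 = 25+25 = 50
1/z = (5 + 5i)/50

1/z = 0.1000 + 0.1000i


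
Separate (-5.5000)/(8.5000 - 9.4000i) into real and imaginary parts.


Multiply by conjugate: (-5.5000)(8.5000 + 9.4000i) / (8.5^2 + (-9.4)^2)
Numerator real = -5.5*8.5 + 0*(-9.4) = -46.75
Numerator imag = 0*8.5 - (-5.5)*(-9.4) = -51.7
Denominator = 160.61
Re(z) = -46.75/160.61 = -0.2911
Im(z) = -51.7/160.61 = -0.3219

Re(z) = -0.2911, Im(z) = -0.3219


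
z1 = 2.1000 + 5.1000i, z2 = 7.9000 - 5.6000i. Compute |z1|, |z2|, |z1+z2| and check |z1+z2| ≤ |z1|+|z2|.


|z1| = sqrt(2.1^2 + 5.1^2) = sqrt(30.42) = 5.5154
|z2| = sqrt(7.9^2 + (-5.6)^2) = sqrt(93.77) = 9.6835
z1+z2 = 10.0000 - 0.5000i
|z1+z2| = sqrt(100.25) = 10.0125
|z1|+|z2| = 5.5154 + 9.6835 = 15.1989

|z1+z2| = 10.0125 ≤ |z1|+|z2| = 15.1989 (verified)


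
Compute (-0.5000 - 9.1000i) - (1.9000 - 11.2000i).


Real: -0.5 - 1.9 = -2.4
Imag: -9.1 + 11.2 = 2.1

-2.4000 + 2.1000i


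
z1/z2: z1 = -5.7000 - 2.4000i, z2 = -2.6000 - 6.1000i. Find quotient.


Conjugate of z2 = -2.6000 + 6.1000i
Numerator: (-5.7000 - 2.4000i)(-2.6000 + 6.1000i) = 29.4600 - 28.5300i
Denominator: (-2.6)^2 + (-6.1)^2 = 43.97
Result = (29.4600 - 28.5300i)/43.97

0.6700 - 0.6489i


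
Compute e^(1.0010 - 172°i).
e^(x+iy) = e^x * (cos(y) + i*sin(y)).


e^1.0010 = 2.7210
cos(-172°) = -0.99027
sin(-172°) = -0.13917
Real = 2.7210*(-0.99027) = -2.6945
Imag = 2.7210*(-0.13917) = -0.3787

-2.6945 - 0.3787i


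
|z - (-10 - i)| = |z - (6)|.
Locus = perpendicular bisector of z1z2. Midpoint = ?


Equal distances means the locus is the perpendicular bisector of z1 and z2.
Midpoint = ((-10+6)/2, (-1+0)/2) = (-2.0000, -0.5000)

Perpendicular bisector through (-2.0000, -0.5000)


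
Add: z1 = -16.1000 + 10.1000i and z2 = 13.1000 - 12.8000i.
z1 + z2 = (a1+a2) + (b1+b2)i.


Real: -16.1 + 13.1 = -3
Imag: 10.1 - 12.8 = -2.7

-3.0000 - 2.7000i


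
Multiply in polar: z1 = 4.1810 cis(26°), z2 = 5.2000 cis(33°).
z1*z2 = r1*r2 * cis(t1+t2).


r = 4.1810 * 5.2000 = 21.7412
theta = 26° + 33° = 59° = 59° (mod 360)

21.7412 cis(59°)


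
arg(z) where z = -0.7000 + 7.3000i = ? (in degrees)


Re = -0.7, Im = 7.3
arg = atan2(7.3, -0.7) = 95.4774 degrees

arg(z) = 95.4774 degrees


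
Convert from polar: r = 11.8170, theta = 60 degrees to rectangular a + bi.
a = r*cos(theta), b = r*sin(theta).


a = 11.8170*cos(60°) = 11.8170*0.5 = 5.9085
b = 11.8170*sin(60°) = 11.8170*0.866025 = 10.2338

5.9085 + 10.2338i


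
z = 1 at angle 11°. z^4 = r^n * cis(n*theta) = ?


r^4 = 1^4 = 1
n*theta = 4*11° = 44° = 44° (mod 360)
a = 1*cos(44°) = 0.7193
b = 1*sin(44°) = 0.6947

1 cis(44°) = 0.7193 + 0.6947i


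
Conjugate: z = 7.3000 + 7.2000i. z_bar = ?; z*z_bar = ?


z_bar = 7.3000 - 7.2000i
z*z_bar = 7.3^2 + 7.2^2 = 53.29 + 51.84 = 105.13

z_bar = 7.3000 - 7.2000i, z*z_bar = 105.13


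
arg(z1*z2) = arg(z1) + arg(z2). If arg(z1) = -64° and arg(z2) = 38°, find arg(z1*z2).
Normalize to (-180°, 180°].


arg(z1*z2) = -64° + 38° = -26°
Normalized to (-180°, 180°]: -26°

-26°


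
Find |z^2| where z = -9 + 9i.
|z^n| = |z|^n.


|z| = sqrt(81+81) = sqrt(162) = 12.7279
|z^2| = |z|^2 = (sqrt(162))^2 = 162

|z^2| = 162


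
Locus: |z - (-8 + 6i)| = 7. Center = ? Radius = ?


|z - z0| = r is a circle with center z0 and radius r.
Center = (-8, 6), radius = 7

Circle with center (-8, 6) and radius 7


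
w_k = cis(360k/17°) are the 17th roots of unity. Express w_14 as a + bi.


Angle = 360*14/17 = 296.4706°
a = cos(296.4706°) = 0.4457
b = sin(296.4706°) = -0.8952

0.4457 - 0.8952i


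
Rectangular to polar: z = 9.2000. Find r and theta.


r = sqrt(84.64+0) = sqrt(84.64) = 9.2000
theta = atan2(0, 9.2) = 0 degrees

r = 9.2000, theta = 0 degrees


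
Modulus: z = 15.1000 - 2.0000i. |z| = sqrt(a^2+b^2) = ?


|z| = sqrt(15.1^2 + (-2)^2) = sqrt(228.01 + 4) = sqrt(232.01) = 15.2319

|z| = 15.2319


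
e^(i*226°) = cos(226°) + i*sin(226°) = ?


cos(226°) = -0.6947
sin(226°) = -0.7193

e^(i*226°) = -0.6947 - 0.7193i


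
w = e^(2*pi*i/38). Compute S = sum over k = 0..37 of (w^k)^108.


The roots are w_k = w^k with w = e^(2*pi*i/38), and (w^k)^108 = (w^108)^k.
So S = 1 + u + u^2 + ... + u^(37) with u = w^108.
108 = 2*38 + 32, so 108 is not a multiple of 38: u = (w^38)^2 * w^32 = w^32 ≠ 1 (w is a primitive 38th root), while u^38 = (w^38)^108 = 1.
Geometric series: S = (1 - u^38)/(1 - u) = (1 - 1)/(1 - u) = 0

S = 0


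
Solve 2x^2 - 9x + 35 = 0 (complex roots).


disc = (-9)^2 - 4*2*35 = 81 - 280 = -199
sqrt(|disc|) = sqrt(199) = 14.1067
Real part = 9/(2*2) = 2.2500
Imag part = 14.1067/(2*2) = 3.5267

2.2500 ± 3.5267i


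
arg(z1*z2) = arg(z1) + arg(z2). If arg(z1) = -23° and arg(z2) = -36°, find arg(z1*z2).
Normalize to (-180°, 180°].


arg(z1*z2) = -23° - 36° = -59°
Normalized to (-180°, 180°]: -59°

-59°


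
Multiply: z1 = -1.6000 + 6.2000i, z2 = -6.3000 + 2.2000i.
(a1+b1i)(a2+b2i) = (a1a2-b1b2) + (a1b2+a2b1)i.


Real = -1.6*(-6.3) - 6.2*2.2 = 10.08 - 13.64 = -3.56
Imag = -1.6*2.2 - (6.3)*6.2 = -3.52 - (39.06) = -42.58

-3.5600 - 42.5800i


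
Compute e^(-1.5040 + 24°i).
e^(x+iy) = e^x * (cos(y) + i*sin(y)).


e^-1.5040 = 0.2222
cos(24°) = 0.9135
sin(24°) = 0.4067
Real = 0.2222*0.9135 = 0.2030
Imag = 0.2222*0.4067 = 0.0904

0.2030 + 0.0904i


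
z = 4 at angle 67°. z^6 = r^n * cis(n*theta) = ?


r^6 = 4^6 = 4096
n*theta = 6*67° = 402° = 42° (mod 360)
a = 4096*cos(42°) = 3043.9212
b = 4096*sin(42°) = 2740.7590

4096 cis(42°) = 3043.9212 + 2740.7590i


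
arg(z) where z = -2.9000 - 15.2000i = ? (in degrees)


Re = -2.9, Im = -15.2
arg = atan2(-15.2, -2.9) = -100.8016 degrees

arg(z) = -100.8016 degrees


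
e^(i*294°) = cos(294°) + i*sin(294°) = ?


cos(294°) = 0.4067
sin(294°) = -0.9135

e^(i*294°) = 0.4067 - 0.9135i


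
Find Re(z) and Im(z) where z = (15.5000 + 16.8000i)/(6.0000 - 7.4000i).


Multiply by conjugate: (15.5000 + 16.8000i)(6.0000 + 7.4000i) / (6^2 + (-7.4)^2)
Numerator real = 15.5*6 + 16.8*(-7.4) = -31.32
Numerator imag = 16.8*6 - 15.5*(-7.4) = 215.5
Denominator = 90.76
Re(z) = -31.32/90.76 = -0.3451
Im(z) = 215.5/90.76 = 2.3744

Re(z) = -0.3451, Im(z) = 2.3744


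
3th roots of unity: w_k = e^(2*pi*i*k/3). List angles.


The 3th roots of unity are cis(360k/3°) for k=0..2
Angle step = 360/3 = 120°
Primitive root: cis(120°)
Primitive root = -0.5000 + 0.8660i

3 roots at angles: 0°, 120°, 240°


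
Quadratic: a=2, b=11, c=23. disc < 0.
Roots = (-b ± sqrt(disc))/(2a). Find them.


disc = 11^2 - 4*2*23 = 121 - 184 = -63
sqrt(|disc|) = sqrt(63) = 7.9373
Real part = -11/(2*2) = -2.7500
Imag part = 7.9373/(2*2) = 1.9843

-2.7500 ± 1.9843i


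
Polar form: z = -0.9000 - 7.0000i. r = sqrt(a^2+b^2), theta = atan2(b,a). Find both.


r = sqrt(0.81+49) = sqrt(49.81) = 7.0576
theta = atan2(-7, -0.9) = -97.3264 degrees

r = 7.0576, theta = -97.3264 degrees


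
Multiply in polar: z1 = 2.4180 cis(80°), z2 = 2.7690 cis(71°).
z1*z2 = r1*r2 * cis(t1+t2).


r = 2.4180 * 2.7690 = 6.6954
theta = 80° + 71° = 151° = 151° (mod 360)

6.6954 cis(151°)


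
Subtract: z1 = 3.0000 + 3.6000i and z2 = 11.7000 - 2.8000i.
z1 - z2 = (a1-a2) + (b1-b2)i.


Real: 3 - 11.7 = -8.7
Imag: 3.6 + 2.8 = 6.4

-8.7000 + 6.4000i


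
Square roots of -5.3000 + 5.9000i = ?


|z| = sqrt(28.09+34.81) = 7.9310
sqrt((|z|+a)/2) = sqrt((7.9310+(-5.3))/2) = sqrt(1.3155) = 1.1469
sqrt((|z|-a)/2) = sqrt((7.9310-(-5.3))/2) = sqrt(6.6155) = 2.5721

±(1.1469 + 2.5721i) i.e. 1.1469 + 2.5721i and -1.1469 - 2.5721i


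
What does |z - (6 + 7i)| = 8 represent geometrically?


|z - z0| = r is a circle with center z0 and radius r.
Center = (6, 7), radius = 8

Circle with center (6, 7) and radius 8


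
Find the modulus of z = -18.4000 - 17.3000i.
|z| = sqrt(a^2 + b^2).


|z| = sqrt((-18.4)^2 + (-17.3)^2) = sqrt(338.56 + 299.29) = sqrt(637.85) = 25.2557

|z| = 25.2557


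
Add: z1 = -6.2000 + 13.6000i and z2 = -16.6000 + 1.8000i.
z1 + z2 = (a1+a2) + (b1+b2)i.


Real: -6.2 - 16.6 = -22.8
Imag: 13.6 + 1.8 = 15.4

-22.8000 + 15.4000i


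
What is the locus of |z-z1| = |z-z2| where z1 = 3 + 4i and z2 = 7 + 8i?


Equal distances means the locus is the perpendicular bisector of z1 and z2.
Midpoint = ((3+7)/2, (4+8)/2) = (5.0000, 6.0000)

Perpendicular bisector through (5.0000, 6.0000)


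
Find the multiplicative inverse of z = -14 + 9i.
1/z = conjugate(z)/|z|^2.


|z|^2 = 196+81 = 277
1/z = (-14 - 9i)/277

1/z = -0.0505 - 0.0325i


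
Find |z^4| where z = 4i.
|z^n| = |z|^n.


|z| = sqrt(0+16) = sqrt(16) = 4
|z^4| = |z|^4 = 4^4 = 256

|z^4| = 256


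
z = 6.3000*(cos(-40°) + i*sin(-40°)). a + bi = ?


a = 6.3000*cos(-40°) = 6.3000*0.76604 = 4.8261
b = 6.3000*sin(-40°) = 6.3000*(-0.6428) = -4.0496

4.8261 - 4.0496i


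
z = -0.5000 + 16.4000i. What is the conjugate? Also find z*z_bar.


z_bar = -0.5000 - 16.4000i
z*z_bar = (-0.5)^2 + 16.4^2 = 0.25 + 268.96 = 269.21

z_bar = -0.5000 - 16.4000i, z*z_bar = 269.21


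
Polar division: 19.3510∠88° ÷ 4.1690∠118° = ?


r = 19.3510 / 4.1690 = 4.6416
theta = 88° - 118° = -30° = 330° (mod 360)

4.6416 cis(330°)


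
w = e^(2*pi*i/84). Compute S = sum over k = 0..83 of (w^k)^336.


The roots are w_k = w^k with w = e^(2*pi*i/84), and (w^k)^336 = (w^336)^k.
So S = 1 + u + u^2 + ... + u^(83) with u = w^336.
336 = 4*84 + 0, so 336 is a multiple of 84 and u = (w^84)^4 = 1.
Every one of the 84 terms equals 1: S = 84

S = 84


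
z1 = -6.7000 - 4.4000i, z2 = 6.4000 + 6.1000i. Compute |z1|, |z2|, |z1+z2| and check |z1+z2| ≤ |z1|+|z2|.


|z1| = sqrt((-6.7)^2 + (-4.4)^2) = sqrt(64.25) = 8.0156
|z2| = sqrt(6.4^2 + 6.1^2) = sqrt(78.17) = 8.8414
z1+z2 = -0.3000 + 1.7000i
|z1+z2| = sqrt(2.98) = 1.7263
|z1|+|z2| = 8.0156 + 8.8414 = 16.8570

|z1+z2| = 1.7263 ≤ |z1|+|z2| = 16.8570 (verified)


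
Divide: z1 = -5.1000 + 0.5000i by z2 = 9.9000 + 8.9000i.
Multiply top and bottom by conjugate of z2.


Conjugate of z2 = 9.9000 - 8.9000i
Numerator: (-5.1000 + 0.5000i)(9.9000 - 8.9000i) = -46.0400 + 50.3400i
Denominator: 9.9^2 + 8.9^2 = 177.22
Result = (-46.0400 + 50.3400i)/177.22

-0.2598 + 0.2841i


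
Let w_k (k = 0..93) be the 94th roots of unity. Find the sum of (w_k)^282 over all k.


The roots are w_k = w^k with w = e^(2*pi*i/94), and (w^k)^282 = (w^282)^k.
So S = 1 + u + u^2 + ... + u^(93) with u = w^282.
282 = 3*94 + 0, so 282 is a multiple of 94 and u = (w^94)^3 = 1.
Every one of the 94 terms equals 1: S = 94

S = 94


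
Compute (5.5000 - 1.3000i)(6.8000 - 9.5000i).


Real = 5.5*6.8 - (-1.3)*(-9.5) = 37.4 - 12.35 = 25.05
Imag = 5.5*(-9.5) + 6.8*(-1.3) = -52.25 - (8.84) = -61.09

25.0500 - 61.0900i


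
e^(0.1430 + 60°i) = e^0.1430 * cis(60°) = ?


e^0.1430 = 1.15373
cos(60°) = 0.5
sin(60°) = 0.86603
Real = 1.15373*0.5 = 0.5769
Imag = 1.15373*0.86603 = 0.9992

0.5769 + 0.9992i


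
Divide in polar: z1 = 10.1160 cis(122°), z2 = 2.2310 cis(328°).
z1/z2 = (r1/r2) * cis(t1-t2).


r = 10.1160 / 2.2310 = 4.5343
theta = 122° - 328° = -206° = 154° (mod 360)

4.5343 cis(154°)


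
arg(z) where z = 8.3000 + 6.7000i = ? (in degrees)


Re = 8.3, Im = 6.7
arg = atan2(6.7, 8.3) = 38.9115 degrees

arg(z) = 38.9115 degrees


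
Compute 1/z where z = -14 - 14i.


|z|^2 = 196+196 = 392
1/z = (-14 + 14i)/392

1/z = -0.0357 + 0.0357i


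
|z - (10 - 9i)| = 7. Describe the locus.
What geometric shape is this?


|z - z0| = r is a circle with center z0 and radius r.
Center = (10, -9), radius = 7

Circle with center (10, -9) and radius 7


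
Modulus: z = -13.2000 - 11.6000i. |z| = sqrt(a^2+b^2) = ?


|z| = sqrt((-13.2)^2 + (-11.6)^2) = sqrt(174.24 + 134.56) = sqrt(308.8) = 17.5727

|z| = 17.5727


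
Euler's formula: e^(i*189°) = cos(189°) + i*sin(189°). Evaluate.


cos(189°) = -0.9877
sin(189°) = -0.1564

e^(i*189°) = -0.9877 - 0.1564i


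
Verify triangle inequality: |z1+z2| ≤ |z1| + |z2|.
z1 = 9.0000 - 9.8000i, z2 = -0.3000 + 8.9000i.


|z1| = sqrt(9^2 + (-9.8)^2) = sqrt(177.04) = 13.3056
|z2| = sqrt((-0.3)^2 + 8.9^2) = sqrt(79.3) = 8.9051
z1+z2 = 8.7000 - 0.9000i
|z1+z2| = sqrt(76.5) = 8.7464
|z1|+|z2| = 13.3056 + 8.9051 = 22.2107

|z1+z2| = 8.7464 ≤ |z1|+|z2| = 22.2107 (verified)


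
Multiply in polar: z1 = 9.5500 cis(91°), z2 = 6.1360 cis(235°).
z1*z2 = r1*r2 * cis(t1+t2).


r = 9.5500 * 6.1360 = 58.5988
theta = 91° + 235° = 326° = 326° (mod 360)

58.5988 cis(326°)


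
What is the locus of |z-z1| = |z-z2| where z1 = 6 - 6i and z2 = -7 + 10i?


Equal distances means the locus is the perpendicular bisector of z1 and z2.
Midpoint = ((6+(-7))/2, (-6+10)/2) = (-0.5000, 2.0000)

Perpendicular bisector through (-0.5000, 2.0000)


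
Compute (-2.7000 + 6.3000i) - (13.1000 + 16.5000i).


Real: -2.7 - 13.1 = -15.8
Imag: 6.3 - 16.5 = -10.2

-15.8000 - 10.2000i


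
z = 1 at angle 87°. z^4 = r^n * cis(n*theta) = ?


r^4 = 1^4 = 1
n*theta = 4*87° = 348° = 348° (mod 360)
a = 1*cos(348°) = 0.9781
b = 1*sin(348°) = -0.2079

1 cis(348°) = 0.9781 - 0.2079i


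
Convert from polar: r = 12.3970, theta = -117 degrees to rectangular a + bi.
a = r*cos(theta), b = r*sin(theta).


a = 12.3970*cos(-117°) = 12.3970*(-0.45399) = -5.6281
b = 12.3970*sin(-117°) = 12.3970*(-0.891007) = -11.0458

-5.6281 - 11.0458i


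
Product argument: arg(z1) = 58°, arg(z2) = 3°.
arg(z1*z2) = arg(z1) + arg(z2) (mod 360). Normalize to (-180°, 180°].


arg(z1*z2) = 58° + 3° = 61°
Normalized to (-180°, 180°]: 61°

61°


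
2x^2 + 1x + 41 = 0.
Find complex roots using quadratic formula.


disc = 1^2 - 4*2*41 = 1 - 328 = -327
sqrt(|disc|) = sqrt(327) = 18.0831
Real part = -1/(2*2) = -0.2500
Imag part = 18.0831/(2*2) = 4.5208

-0.2500 ± 4.5208i


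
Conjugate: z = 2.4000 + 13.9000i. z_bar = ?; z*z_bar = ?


z_bar = 2.4000 - 13.9000i
z*z_bar = 2.4^2 + 13.9^2 = 5.76 + 193.21 = 198.97

z_bar = 2.4000 - 13.9000i, z*z_bar = 198.97


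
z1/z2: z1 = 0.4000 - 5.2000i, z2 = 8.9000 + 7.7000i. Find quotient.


Conjugate of z2 = 8.9000 - 7.7000i
Numerator: (0.4000 - 5.2000i)(8.9000 - 7.7000i) = -36.4800 - 49.3600i
Denominator: 8.9^2 + 7.7^2 = 138.5
Result = (-36.4800 - 49.3600i)/138.5

-0.2634 - 0.3564i


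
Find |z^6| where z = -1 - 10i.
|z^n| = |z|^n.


|z| = sqrt(1+100) = sqrt(101) = 10.0499
|z^6| = |z|^6 = (sqrt(101))^6 = 101^3 = 1030301

|z^6| = 1030301


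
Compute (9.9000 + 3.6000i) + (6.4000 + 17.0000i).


Real: 9.9 + 6.4 = 16.3
Imag: 3.6 + 17 = 20.6

16.3000 + 20.6000i


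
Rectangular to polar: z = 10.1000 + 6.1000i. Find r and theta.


r = sqrt(102.01+37.21) = sqrt(139.22) = 11.7992
theta = atan2(6.1, 10.1) = 31.1303 degrees

r = 11.7992, theta = 31.1303 degrees


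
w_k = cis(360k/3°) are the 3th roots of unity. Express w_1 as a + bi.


Angle = 360*1/3 = 120°
a = cos(120°) = -0.5000
b = sin(120°) = 0.8660

-0.5000 + 0.8660i


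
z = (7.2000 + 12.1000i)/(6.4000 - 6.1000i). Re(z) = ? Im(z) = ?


Multiply by conjugate: (7.2000 + 12.1000i)(6.4000 + 6.1000i) / (6.4^2 + (-6.1)^2)
Numerator real = 7.2*6.4 + 12.1*(-6.1) = -27.73
Numerator imag = 12.1*6.4 - 7.2*(-6.1) = 121.36
Denominator = 78.17
Re(z) = -27.73/78.17 = -0.3547
Im(z) = 121.36/78.17 = 1.5525

Re(z) = -0.3547, Im(z) = 1.5525


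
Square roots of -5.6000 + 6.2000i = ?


|z| = sqrt(31.36+38.44) = 8.3546
sqrt((|z|+a)/2) = sqrt((8.3546+(-5.6))/2) = sqrt(1.3773) = 1.1736
sqrt((|z|-a)/2) = sqrt((8.3546-(-5.6))/2) = sqrt(6.9773) = 2.6415

±(1.1736 + 2.6415i) i.e. 1.1736 + 2.6415i and -1.1736 - 2.6415i


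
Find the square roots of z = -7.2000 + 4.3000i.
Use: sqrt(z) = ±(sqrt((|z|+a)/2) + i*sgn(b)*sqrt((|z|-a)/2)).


|z| = sqrt(51.84+18.49) = 8.3863
sqrt((|z|+a)/2) = sqrt((8.3863+(-7.2))/2) = sqrt(0.5931) = 0.7702
sqrt((|z|-a)/2) = sqrt((8.3863-(-7.2))/2) = sqrt(7.7931) = 2.7916

±(0.7702 + 2.7916i) i.e. 0.7702 + 2.7916i and -0.7702 - 2.7916i


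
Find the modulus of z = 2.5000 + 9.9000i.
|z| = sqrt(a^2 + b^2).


|z| = sqrt(2.5^2 + 9.9^2) = sqrt(6.25 + 98.01) = sqrt(104.26) = 10.2108

|z| = 10.2108


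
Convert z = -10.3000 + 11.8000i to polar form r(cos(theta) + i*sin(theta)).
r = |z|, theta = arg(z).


r = sqrt(106.09+139.24) = sqrt(245.33) = 15.6630
theta = atan2(11.8, -10.3) = 131.1171 degrees

r = 15.6630, theta = 131.1171 degrees


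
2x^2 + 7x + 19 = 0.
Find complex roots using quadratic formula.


disc = 7^2 - 4*2*19 = 49 - 152 = -103
sqrt(|disc|) = sqrt(103) = 10.1489
Real part = -7/(2*2) = -1.7500
Imag part = 10.1489/(2*2) = 2.5372

-1.7500 ± 2.5372i


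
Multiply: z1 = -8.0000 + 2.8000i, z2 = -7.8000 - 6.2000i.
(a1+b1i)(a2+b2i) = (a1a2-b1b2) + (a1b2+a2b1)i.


Real = -8*(-7.8) - 2.8*(-6.2) = 62.4 - (-17.36) = 79.76
Imag = -8*(-6.2) - (7.8)*2.8 = 49.6 - (21.84) = 27.76

79.7600 + 27.7600i


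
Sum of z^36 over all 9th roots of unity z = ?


The roots are w_k = w^k with w = e^(2*pi*i/9), and (w^k)^36 = (w^36)^k.
So S = 1 + u + u^2 + ... + u^(8) with u = w^36.
36 = 4*9 + 0, so 36 is a multiple of 9 and u = (w^9)^4 = 1.
Every one of the 9 terms equals 1: S = 9

S = 9


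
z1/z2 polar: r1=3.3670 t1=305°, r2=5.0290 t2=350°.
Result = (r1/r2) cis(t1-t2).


r = 3.3670 / 5.0290 = 0.6695
theta = 305° - 350° = -45° = 315° (mod 360)

0.6695 cis(315°)


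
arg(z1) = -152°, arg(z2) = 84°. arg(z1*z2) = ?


arg(z1*z2) = -152° + 84° = -68°
Normalized to (-180°, 180°]: -68°

-68°


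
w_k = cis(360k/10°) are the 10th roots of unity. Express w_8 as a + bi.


Angle = 360*8/10 = 288°
a = cos(288°) = 0.3090
b = sin(288°) = -0.9511

0.3090 - 0.9511i


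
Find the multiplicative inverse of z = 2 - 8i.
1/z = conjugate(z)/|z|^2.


|z|^2 = 4+64 = 68
1/z = (2 + 8i)/68

1/z = 0.0294 + 0.1176i


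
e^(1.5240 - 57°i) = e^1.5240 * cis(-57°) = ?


e^1.5240 = 4.5906
cos(-57°) = 0.54464
sin(-57°) = -0.83867
Real = 4.5906*0.54464 = 2.5002
Imag = 4.5906*(-0.83867) = -3.8500

2.5002 - 3.8500i


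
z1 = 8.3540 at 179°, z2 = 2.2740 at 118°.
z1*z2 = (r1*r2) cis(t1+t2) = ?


r = 8.3540 * 2.2740 = 18.9970
theta = 179° + 118° = 297° = 297° (mod 360)

18.9970 cis(297°)


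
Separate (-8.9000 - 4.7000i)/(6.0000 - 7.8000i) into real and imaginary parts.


Multiply by conjugate: (-8.9000 - 4.7000i)(6.0000 + 7.8000i) / (6^2 + (-7.8)^2)
Numerator real = -8.9*6 - (4.7)*(-7.8) = -16.74
Numerator imag = -4.7*6 - (-8.9)*(-7.8) = -97.62
Denominator = 96.84
Re(z) = -16.74/96.84 = -0.1729
Im(z) = -97.62/96.84 = -1.0081

Re(z) = -0.1729, Im(z) = -1.0081


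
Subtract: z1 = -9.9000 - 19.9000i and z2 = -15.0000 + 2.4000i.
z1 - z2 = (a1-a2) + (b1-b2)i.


Real: -9.9 + 15 = 5.1
Imag: -19.9 - 2.4 = -22.3

5.1000 - 22.3000i


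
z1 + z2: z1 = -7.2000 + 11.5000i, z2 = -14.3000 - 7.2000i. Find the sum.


Real: -7.2 - 14.3 = -21.5
Imag: 11.5 - 7.2 = 4.3

-21.5000 + 4.3000i


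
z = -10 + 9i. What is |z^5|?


|z| = sqrt(100+81) = sqrt(181) = 13.4536
|z^5| = |z|^5 = (sqrt(181))^5 = 181^2 * sqrt(181) = 32761*sqrt(181)

|z^5| = 32761*sqrt(181) ≈ 440754.1774


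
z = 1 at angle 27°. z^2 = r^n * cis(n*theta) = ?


r^2 = 1^2 = 1
n*theta = 2*27° = 54° = 54° (mod 360)
a = 1*cos(54°) = 0.5878
b = 1*sin(54°) = 0.8090

1 cis(54°) = 0.5878 + 0.8090i


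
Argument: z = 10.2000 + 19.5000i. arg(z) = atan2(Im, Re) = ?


Re = 10.2, Im = 19.5
arg = atan2(19.5, 10.2) = 62.3870 degrees

arg(z) = 62.3870 degrees


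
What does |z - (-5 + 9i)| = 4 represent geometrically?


|z - z0| = r is a circle with center z0 and radius r.
Center = (-5, 9), radius = 4

Circle with center (-5, 9) and radius 4


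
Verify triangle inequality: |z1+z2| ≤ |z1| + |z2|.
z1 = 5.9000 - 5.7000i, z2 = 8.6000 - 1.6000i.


|z1| = sqrt(5.9^2 + (-5.7)^2) = sqrt(67.3) = 8.2037
|z2| = sqrt(8.6^2 + (-1.6)^2) = sqrt(76.52) = 8.7476
z1+z2 = 14.5000 - 7.3000i
|z1+z2| = sqrt(263.54) = 16.2339
|z1|+|z2| = 8.2037 + 8.7476 = 16.9513

|z1+z2| = 16.2339 ≤ |z1|+|z2| = 16.9513 (verified)


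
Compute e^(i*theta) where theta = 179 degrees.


cos(179°) = -0.9998
sin(179°) = 0.0175

e^(i*179°) = -0.9998 + 0.0175i


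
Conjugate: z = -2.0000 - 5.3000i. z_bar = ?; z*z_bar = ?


z_bar = -2.0000 + 5.3000i
z*z_bar = (-2)^2 + (-5.3)^2 = 4 + 28.09 = 32.09

z_bar = -2.0000 + 5.3000i, z*z_bar = 32.09


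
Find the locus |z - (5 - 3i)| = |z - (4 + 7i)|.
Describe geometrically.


Equal distances means the locus is the perpendicular bisector of z1 and z2.
Midpoint = ((5+4)/2, (-3+7)/2) = (4.5000, 2.0000)

Perpendicular bisector through (4.5000, 2.0000)


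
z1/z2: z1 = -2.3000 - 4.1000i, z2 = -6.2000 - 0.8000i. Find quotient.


Conjugate of z2 = -6.2000 + 0.8000i
Numerator: (-2.3000 - 4.1000i)(-6.2000 + 0.8000i) = 17.5400 + 23.5800i
Denominator: (-6.2)^2 + (-0.8)^2 = 39.08
Result = (17.5400 + 23.5800i)/39.08

0.4488 + 0.6034i


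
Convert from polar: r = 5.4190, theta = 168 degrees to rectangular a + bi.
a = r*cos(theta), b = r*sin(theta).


a = 5.4190*cos(168°) = 5.4190*(-0.97815) = -5.3006
b = 5.4190*sin(168°) = 5.4190*0.20791 = 1.1267

-5.3006 + 1.1267i


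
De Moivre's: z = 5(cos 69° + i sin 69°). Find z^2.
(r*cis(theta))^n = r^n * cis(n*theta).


r^2 = 5^2 = 25
n*theta = 2*69° = 138° = 138° (mod 360)
a = 25*cos(138°) = -18.5786
b = 25*sin(138°) = 16.7283

25 cis(138°) = -18.5786 + 16.7283i


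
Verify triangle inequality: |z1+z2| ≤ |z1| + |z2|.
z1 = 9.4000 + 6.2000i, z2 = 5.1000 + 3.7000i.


|z1| = sqrt(9.4^2 + 6.2^2) = sqrt(126.8) = 11.2606
|z2| = sqrt(5.1^2 + 3.7^2) = sqrt(39.7) = 6.3008
z1+z2 = 14.5000 + 9.9000i
|z1+z2| = sqrt(308.26) = 17.5573
|z1|+|z2| = 11.2606 + 6.3008 = 17.5614

|z1+z2| = 17.5573 ≤ |z1|+|z2| = 17.5614 (verified)


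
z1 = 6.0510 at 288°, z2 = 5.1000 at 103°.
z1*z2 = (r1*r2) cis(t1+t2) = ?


r = 6.0510 * 5.1000 = 30.8601
theta = 288° + 103° = 391° = 31° (mod 360)

30.8601 cis(31°)


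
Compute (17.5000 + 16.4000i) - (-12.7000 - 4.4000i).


Real: 17.5 + 12.7 = 30.2
Imag: 16.4 + 4.4 = 20.8

30.2000 + 20.8000i


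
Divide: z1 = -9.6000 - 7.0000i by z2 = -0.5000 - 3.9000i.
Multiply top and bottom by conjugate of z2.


Conjugate of z2 = -0.5000 + 3.9000i
Numerator: (-9.6000 - 7.0000i)(-0.5000 + 3.9000i) = 32.1000 - 33.9400i
Denominator: (-0.5)^2 + (-3.9)^2 = 15.46
Result = (32.1000 - 33.9400i)/15.46

2.0763 - 2.1953i


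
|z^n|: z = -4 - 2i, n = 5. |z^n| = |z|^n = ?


|z| = sqrt(16+4) = sqrt(20) = 4.4721
|z^5| = |z|^5 = (sqrt(20))^5 = 20^2 * sqrt(20) = 400*sqrt(20)

|z^5| = 400*sqrt(20) ≈ 1788.8544


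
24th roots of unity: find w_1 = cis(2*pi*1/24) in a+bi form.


Angle = 360*1/24 = 15°
a = cos(15°) = 0.9659
b = sin(15°) = 0.2588

0.9659 + 0.2588i


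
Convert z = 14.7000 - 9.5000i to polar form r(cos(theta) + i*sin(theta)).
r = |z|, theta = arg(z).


r = sqrt(216.09+90.25) = sqrt(306.34) = 17.5026
theta = atan2(-9.5, 14.7) = -32.8729 degrees

r = 17.5026, theta = -32.8729 degrees


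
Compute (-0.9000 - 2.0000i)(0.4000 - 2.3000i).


Real = -0.9*0.4 - (-2)*(-2.3) = -0.36 - 4.6 = -4.96
Imag = -0.9*(-2.3) + 0.4*(-2) = 2.07 - (0.8) = 1.27

-4.9600 + 1.2700i


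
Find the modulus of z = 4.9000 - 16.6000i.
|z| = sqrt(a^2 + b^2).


|z| = sqrt(4.9^2 + (-16.6)^2) = sqrt(24.01 + 275.56) = sqrt(299.57) = 17.3081

|z| = 17.3081


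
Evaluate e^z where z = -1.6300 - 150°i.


e^-1.6300 = 0.1959
cos(-150°) = -0.86603
sin(-150°) = -0.5
Real = 0.1959*(-0.86603) = -0.1697
Imag = 0.1959*(-0.5) = -0.0980

-0.1697 - 0.0980i


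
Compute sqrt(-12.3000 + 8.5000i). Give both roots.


|z| = sqrt(151.29+72.25) = 14.9513
sqrt((|z|+a)/2) = sqrt((14.9513+(-12.3))/2) = sqrt(1.3256) = 1.1514
sqrt((|z|-a)/2) = sqrt((14.9513-(-12.3))/2) = sqrt(13.6256) = 3.6913

±(1.1514 + 3.6913i) i.e. 1.1514 + 3.6913i and -1.1514 - 3.6913i


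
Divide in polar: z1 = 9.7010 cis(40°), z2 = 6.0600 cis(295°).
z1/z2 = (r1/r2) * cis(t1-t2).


r = 9.7010 / 6.0600 = 1.6008
theta = 40° - 295° = -255° = 105° (mod 360)

1.6008 cis(105°)


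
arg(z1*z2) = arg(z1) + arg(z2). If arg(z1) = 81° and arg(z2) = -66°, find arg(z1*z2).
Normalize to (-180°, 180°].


arg(z1*z2) = 81° - 66° = 15°
Normalized to (-180°, 180°]: 15°

15°


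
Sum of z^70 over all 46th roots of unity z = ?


The roots are w_k = w^k with w = e^(2*pi*i/46), and (w^k)^70 = (w^70)^k.
So S = 1 + u + u^2 + ... + u^(45) with u = w^70.
70 = 1*46 + 24, so 70 is not a multiple of 46: u = (w^46)^1 * w^24 = w^24 ≠ 1 (w is a primitive 46th root), while u^46 = (w^46)^70 = 1.
Geometric series: S = (1 - u^46)/(1 - u) = (1 - 1)/(1 - u) = 0

S = 0


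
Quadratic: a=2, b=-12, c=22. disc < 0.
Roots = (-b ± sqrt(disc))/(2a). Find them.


disc = (-12)^2 - 4*2*22 = 144 - 176 = -32
sqrt(|disc|) = sqrt(32) = 5.6569
Real part = 12/(2*2) = 3.0000
Imag part = 5.6569/(2*2) = 1.4142

3.0000 ± 1.4142i


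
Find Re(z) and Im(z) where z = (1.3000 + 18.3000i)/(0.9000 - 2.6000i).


Multiply by conjugate: (1.3000 + 18.3000i)(0.9000 + 2.6000i) / (0.9^2 + (-2.6)^2)
Numerator real = 1.3*0.9 + 18.3*(-2.6) = -46.41
Numerator imag = 18.3*0.9 - 1.3*(-2.6) = 19.85
Denominator = 7.57
Re(z) = -46.41/7.57 = -6.1308
Im(z) = 19.85/7.57 = 2.6222

Re(z) = -6.1308, Im(z) = 2.6222


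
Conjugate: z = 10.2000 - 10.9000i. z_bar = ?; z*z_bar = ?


z_bar = 10.2000 + 10.9000i
z*z_bar = 10.2^2 + (-10.9)^2 = 104.04 + 118.81 = 222.85

z_bar = 10.2000 + 10.9000i, z*z_bar = 222.85


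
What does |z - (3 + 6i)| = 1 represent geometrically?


|z - z0| = r is a circle with center z0 and radius r.
Center = (3, 6), radius = 1

Circle with center (3, 6) and radius 1


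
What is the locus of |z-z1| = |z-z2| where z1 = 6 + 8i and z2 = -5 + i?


Equal distances means the locus is the perpendicular bisector of z1 and z2.
Midpoint = ((6+(-5))/2, (8+1)/2) = (0.5000, 4.5000)

Perpendicular bisector through (0.5000, 4.5000)


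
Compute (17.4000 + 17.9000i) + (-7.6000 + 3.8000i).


Real: 17.4 - 7.6 = 9.8
Imag: 17.9 + 3.8 = 21.7

9.8000 + 21.7000i


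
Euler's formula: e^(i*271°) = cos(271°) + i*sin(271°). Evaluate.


cos(271°) = 0.0175
sin(271°) = -0.9998

e^(i*271°) = 0.0175 - 0.9998i


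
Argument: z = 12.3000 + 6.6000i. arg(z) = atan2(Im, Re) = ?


Re = 12.3, Im = 6.6
arg = atan2(6.6, 12.3) = 28.2174 degrees

arg(z) = 28.2174 degrees


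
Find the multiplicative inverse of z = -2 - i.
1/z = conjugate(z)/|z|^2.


|z|^2 = 4+1 = 5
1/z = (-2 + 1i)/5

1/z = -0.4000 + 0.2000i


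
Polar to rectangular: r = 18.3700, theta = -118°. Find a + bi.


a = 18.3700*cos(-118°) = 18.3700*(-0.46947) = -8.6242
b = 18.3700*sin(-118°) = 18.3700*(-0.8829476) = -16.2197

-8.6242 - 16.2197i


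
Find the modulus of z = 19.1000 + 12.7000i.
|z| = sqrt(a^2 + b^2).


|z| = sqrt(19.1^2 + 12.7^2) = sqrt(364.81 + 161.29) = sqrt(526.1) = 22.9369

|z| = 22.9369


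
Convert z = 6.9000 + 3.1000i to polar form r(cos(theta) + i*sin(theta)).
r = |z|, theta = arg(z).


r = sqrt(47.61+9.61) = sqrt(57.22) = 7.5644
theta = atan2(3.1, 6.9) = 24.1932 degrees

r = 7.5644, theta = 24.1932 degrees


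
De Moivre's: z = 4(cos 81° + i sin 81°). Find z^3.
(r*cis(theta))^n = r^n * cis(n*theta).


r^3 = 4^3 = 64
n*theta = 3*81° = 243° = 243° (mod 360)
a = 64*cos(243°) = -29.0554
b = 64*sin(243°) = -57.0244

64 cis(243°) = -29.0554 - 57.0244i


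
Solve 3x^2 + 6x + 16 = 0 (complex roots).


disc = 6^2 - 4*3*16 = 36 - 192 = -156
sqrt(|disc|) = sqrt(156) = 12.4900
Real part = -6/(2*3) = -1.0000
Imag part = 12.4900/(2*3) = 2.0817

-1.0000 ± 2.0817i


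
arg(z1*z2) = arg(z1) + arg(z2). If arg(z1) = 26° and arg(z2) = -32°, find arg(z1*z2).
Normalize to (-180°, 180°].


arg(z1*z2) = 26° - 32° = -6°
Normalized to (-180°, 180°]: -6°

-6°


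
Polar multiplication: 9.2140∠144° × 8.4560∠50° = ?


r = 9.2140 * 8.4560 = 77.9136
theta = 144° + 50° = 194° = 194° (mod 360)

77.9136 cis(194°)


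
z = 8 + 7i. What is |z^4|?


|z| = sqrt(64+49) = sqrt(113) = 10.6301
|z^4| = |z|^4 = (sqrt(113))^4 = 113^2 = 12769

|z^4| = 12769


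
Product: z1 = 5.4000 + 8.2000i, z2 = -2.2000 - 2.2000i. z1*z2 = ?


Real = 5.4*(-2.2) - 8.2*(-2.2) = -11.88 - (-18.04) = 6.16
Imag = 5.4*(-2.2) - (2.2)*8.2 = -11.88 - (18.04) = -29.92

6.1600 - 29.9200i


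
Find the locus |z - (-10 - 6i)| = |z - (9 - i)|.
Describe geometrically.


Equal distances means the locus is the perpendicular bisector of z1 and z2.
Midpoint = ((-10+9)/2, (-6+(-1))/2) = (-0.5000, -3.5000)

Perpendicular bisector through (-0.5000, -3.5000)


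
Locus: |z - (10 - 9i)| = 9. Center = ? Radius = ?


|z - z0| = r is a circle with center z0 and radius r.
Center = (10, -9), radius = 9

Circle with center (10, -9) and radius 9


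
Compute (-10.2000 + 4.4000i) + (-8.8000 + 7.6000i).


Real: -10.2 - 8.8 = -19
Imag: 4.4 + 7.6 = 12

-19.0000 + 12.0000i


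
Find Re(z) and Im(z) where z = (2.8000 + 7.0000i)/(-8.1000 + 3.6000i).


Multiply by conjugate: (2.8000 + 7.0000i)(-8.1000 - 3.6000i) / ((-8.1)^2 + 3.6^2)
Numerator real = 2.8*(-8.1) + 7*3.6 = 2.52
Numerator imag = 7*(-8.1) - 2.8*3.6 = -66.78
Denominator = 78.57
Re(z) = 2.52/78.57 = 0.0321
Im(z) = -66.78/78.57 = -0.8499

Re(z) = 0.0321, Im(z) = -0.8499


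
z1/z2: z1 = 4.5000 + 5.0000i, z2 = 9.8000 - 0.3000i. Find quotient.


Conjugate of z2 = 9.8000 + 0.3000i
Numerator: (4.5000 + 5.0000i)(9.8000 + 0.3000i) = 42.6000 + 50.3500i
Denominator: 9.8^2 + (-0.3)^2 = 96.13
Result = (42.6000 + 50.3500i)/96.13

0.4431 + 0.5238i


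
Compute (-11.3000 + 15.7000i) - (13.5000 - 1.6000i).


Real: -11.3 - 13.5 = -24.8
Imag: 15.7 + 1.6 = 17.3

-24.8000 + 17.3000i


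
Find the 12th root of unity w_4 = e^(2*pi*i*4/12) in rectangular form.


Angle = 360*4/12 = 120°
a = cos(120°) = -0.5000
b = sin(120°) = 0.8660

-0.5000 + 0.8660i


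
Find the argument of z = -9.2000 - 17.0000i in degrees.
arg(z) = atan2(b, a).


Re = -9.2, Im = -17
arg = atan2(-17, -9.2) = -118.4212 degrees

arg(z) = -118.4212 degrees


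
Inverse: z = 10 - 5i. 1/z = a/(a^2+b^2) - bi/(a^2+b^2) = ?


|z|^2 = 100+25 = 125
1/z = (10 + 5i)/125

1/z = 0.0800 + 0.0400i


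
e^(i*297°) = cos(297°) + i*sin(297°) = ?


cos(297°) = 0.4540
sin(297°) = -0.8910

e^(i*297°) = 0.4540 - 0.8910i


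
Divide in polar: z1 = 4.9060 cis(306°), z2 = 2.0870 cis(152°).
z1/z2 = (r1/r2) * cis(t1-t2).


r = 4.9060 / 2.0870 = 2.3507
theta = 306° - 152° = 154° = 154° (mod 360)

2.3507 cis(154°)


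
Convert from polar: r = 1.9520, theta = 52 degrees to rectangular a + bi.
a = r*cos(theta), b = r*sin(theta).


a = 1.9520*cos(52°) = 1.9520*0.6157 = 1.2018
b = 1.9520*sin(52°) = 1.9520*0.788 = 1.5382

1.2018 + 1.5382i


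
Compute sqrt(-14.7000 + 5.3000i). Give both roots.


|z| = sqrt(216.09+28.09) = 15.6263
sqrt((|z|+a)/2) = sqrt((15.6263+(-14.7))/2) = sqrt(0.4631) = 0.6805
sqrt((|z|-a)/2) = sqrt((15.6263-(-14.7))/2) = sqrt(15.1631) = 3.8940

±(0.6805 + 3.8940i) i.e. 0.6805 + 3.8940i and -0.6805 - 3.8940i


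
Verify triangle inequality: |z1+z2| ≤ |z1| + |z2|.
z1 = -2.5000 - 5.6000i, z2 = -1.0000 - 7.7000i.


|z1| = sqrt((-2.5)^2 + (-5.6)^2) = sqrt(37.61) = 6.1327
|z2| = sqrt((-1)^2 + (-7.7)^2) = sqrt(60.29) = 7.7647
z1+z2 = -3.5000 - 13.3000i
|z1+z2| = sqrt(189.14) = 13.7528
|z1|+|z2| = 6.1327 + 7.7647 = 13.8974

|z1+z2| = 13.7528 ≤ |z1|+|z2| = 13.8974 (verified)


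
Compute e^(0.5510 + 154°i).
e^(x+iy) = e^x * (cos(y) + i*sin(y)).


e^0.5510 = 1.7350
cos(154°) = -0.8988
sin(154°) = 0.4384
Real = 1.7350*(-0.8988) = -1.5594
Imag = 1.7350*0.4384 = 0.7606

-1.5594 + 0.7606i


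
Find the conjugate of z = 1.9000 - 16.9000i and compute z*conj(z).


z_bar = 1.9000 + 16.9000i
z*z_bar = 1.9^2 + (-16.9)^2 = 3.61 + 285.61 = 289.22

z_bar = 1.9000 + 16.9000i, z*z_bar = 289.22


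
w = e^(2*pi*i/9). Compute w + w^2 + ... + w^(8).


With w = e^(2*pi*i/9), all 9 of the 9th roots of unity w^0 = 1, w, ..., w^(8) sum to 0: 1 + w + ... + w^(8) = (1 - w^9)/(1 - w) = 0 since w^9 = 1, w ≠ 1.
Removing the root 1: w + w^2 + ... + w^(8) = 0 - 1 = -1

Sum = -1


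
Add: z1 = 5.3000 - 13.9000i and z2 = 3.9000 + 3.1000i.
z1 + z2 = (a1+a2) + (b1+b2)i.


Real: 5.3 + 3.9 = 9.2
Imag: -13.9 + 3.1 = -10.8

9.2000 - 10.8000i


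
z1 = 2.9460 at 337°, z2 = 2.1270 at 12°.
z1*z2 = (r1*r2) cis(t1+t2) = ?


r = 2.9460 * 2.1270 = 6.2661
theta = 337° + 12° = 349° = 349° (mod 360)

6.2661 cis(349°)


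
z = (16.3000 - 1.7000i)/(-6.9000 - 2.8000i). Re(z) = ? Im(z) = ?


Multiply by conjugate: (16.3000 - 1.7000i)(-6.9000 + 2.8000i) / ((-6.9)^2 + (-2.8)^2)
Numerator real = 16.3*(-6.9) - (1.7)*(-2.8) = -107.71
Numerator imag = -1.7*(-6.9) - 16.3*(-2.8) = 57.37
Denominator = 55.45
Re(z) = -107.71/55.45 = -1.9425
Im(z) = 57.37/55.45 = 1.0346

Re(z) = -1.9425, Im(z) = 1.0346


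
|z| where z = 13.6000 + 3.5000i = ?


|z| = sqrt(13.6^2 + 3.5^2) = sqrt(184.96 + 12.25) = sqrt(197.21) = 14.0431

|z| = 14.0431


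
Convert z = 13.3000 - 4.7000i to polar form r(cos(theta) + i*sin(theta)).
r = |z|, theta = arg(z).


r = sqrt(176.89+22.09) = sqrt(198.98) = 14.1060
theta = atan2(-4.7, 13.3) = -19.4626 degrees

r = 14.1060, theta = -19.4626 degrees


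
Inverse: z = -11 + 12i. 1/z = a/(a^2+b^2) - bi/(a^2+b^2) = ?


|z|^2 = 121+144 = 265
1/z = (-11 - 12i)/265

1/z = -0.0415 - 0.0453i


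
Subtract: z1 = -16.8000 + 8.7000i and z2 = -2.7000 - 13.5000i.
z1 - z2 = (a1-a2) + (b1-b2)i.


Real: -16.8 + 2.7 = -14.1
Imag: 8.7 + 13.5 = 22.2

-14.1000 + 22.2000i


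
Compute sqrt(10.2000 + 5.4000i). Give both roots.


|z| = sqrt(104.04+29.16) = 11.5412
sqrt((|z|+a)/2) = sqrt((11.5412+10.2)/2) = sqrt(10.8706) = 3.2971
sqrt((|z|-a)/2) = sqrt((11.5412-10.2)/2) = sqrt(0.6706) = 0.8189

±(3.2971 + 0.8189i) i.e. 3.2971 + 0.8189i and -3.2971 - 0.8189i


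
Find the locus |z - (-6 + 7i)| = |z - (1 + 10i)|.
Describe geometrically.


Equal distances means the locus is the perpendicular bisector of z1 and z2.
Midpoint = ((-6+1)/2, (7+10)/2) = (-2.5000, 8.5000)

Perpendicular bisector through (-2.5000, 8.5000)


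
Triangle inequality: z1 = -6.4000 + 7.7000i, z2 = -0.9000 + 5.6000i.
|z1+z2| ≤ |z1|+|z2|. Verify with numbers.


|z1| = sqrt((-6.4)^2 + 7.7^2) = sqrt(100.25) = 10.0125
|z2| = sqrt((-0.9)^2 + 5.6^2) = sqrt(32.17) = 5.6719
z1+z2 = -7.3000 + 13.3000i
|z1+z2| = sqrt(230.18) = 15.1717
|z1|+|z2| = 10.0125 + 5.6719 = 15.6844

|z1+z2| = 15.1717 ≤ |z1|+|z2| = 15.6844 (verified)


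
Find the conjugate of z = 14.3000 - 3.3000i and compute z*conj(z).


z_bar = 14.3000 + 3.3000i
z*z_bar = 14.3^2 + (-3.3)^2 = 204.49 + 10.89 = 215.38

z_bar = 14.3000 + 3.3000i, z*z_bar = 215.38


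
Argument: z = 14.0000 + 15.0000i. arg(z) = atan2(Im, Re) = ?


Re = 14, Im = 15
arg = atan2(15, 14) = 46.9749 degrees

arg(z) = 46.9749 degrees


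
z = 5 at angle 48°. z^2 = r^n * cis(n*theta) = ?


r^2 = 5^2 = 25
n*theta = 2*48° = 96° = 96° (mod 360)
a = 25*cos(96°) = -2.6132
b = 25*sin(96°) = 24.8630

25 cis(96°) = -2.6132 + 24.8630i


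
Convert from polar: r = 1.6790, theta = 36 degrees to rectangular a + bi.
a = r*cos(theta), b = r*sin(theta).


a = 1.6790*cos(36°) = 1.6790*0.809 = 1.3583
b = 1.6790*sin(36°) = 1.6790*0.5878 = 0.9869

1.3583 + 0.9869i
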